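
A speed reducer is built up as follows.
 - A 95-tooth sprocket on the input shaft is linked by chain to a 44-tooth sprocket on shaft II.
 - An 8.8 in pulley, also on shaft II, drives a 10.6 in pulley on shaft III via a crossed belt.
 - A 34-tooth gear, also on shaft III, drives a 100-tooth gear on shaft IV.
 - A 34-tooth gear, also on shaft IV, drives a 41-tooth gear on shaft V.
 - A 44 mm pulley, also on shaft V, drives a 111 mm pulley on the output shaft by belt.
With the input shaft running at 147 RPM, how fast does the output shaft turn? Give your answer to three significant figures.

Chain: ratio = 44/95 = 0.46316, so shaft II turns at 147 / 0.46316 = 317.39 RPM.
Belt: ratio = 10.6/8.8 = 1.2045, so shaft III turns at 317.39 / 1.2045 = 263.49 RPM.
Gear mesh: ratio = 100/34 = 2.9412, so shaft IV turns at 263.49 / 2.9412 = 89.587 RPM.
Gear mesh: ratio = 41/34 = 1.2059, so shaft V turns at 89.587 / 1.2059 = 74.291 RPM.
Belt: ratio = 111/44 = 2.5227, so the output shaft turns at 74.291 / 2.5227 = 29.449 RPM.

29.4 RPM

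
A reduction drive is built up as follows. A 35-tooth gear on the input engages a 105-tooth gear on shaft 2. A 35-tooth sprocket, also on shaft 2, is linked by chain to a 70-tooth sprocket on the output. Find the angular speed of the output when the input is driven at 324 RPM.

Gear mesh: ratio = 105/35 = 3, so shaft 2 turns at 324 / 3 = 108 RPM.
Chain: ratio = 70/35 = 2, so the output turns at 108 / 2 = 54 RPM.

54 RPM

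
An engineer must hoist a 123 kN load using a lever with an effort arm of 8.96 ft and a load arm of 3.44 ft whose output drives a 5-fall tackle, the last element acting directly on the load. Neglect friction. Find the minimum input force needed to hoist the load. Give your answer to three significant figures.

Lever MA = effort arm / load arm = 8.96/3.44 = 2.6047.
Block-and-tackle MA = number of supporting rope parts = 5.
Combined ideal MA = 2.6047 × 5 = 13.023.
Effort = load / MA = 123 / 13.023 = 9.4446 kN.

9.44 kN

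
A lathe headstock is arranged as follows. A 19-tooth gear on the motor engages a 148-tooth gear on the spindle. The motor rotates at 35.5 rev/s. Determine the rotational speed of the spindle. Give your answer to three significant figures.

gear mesh 148/19 = 7.7895 → 35.5/7.7895 = 4.5574 rev/s

4.56 rev/s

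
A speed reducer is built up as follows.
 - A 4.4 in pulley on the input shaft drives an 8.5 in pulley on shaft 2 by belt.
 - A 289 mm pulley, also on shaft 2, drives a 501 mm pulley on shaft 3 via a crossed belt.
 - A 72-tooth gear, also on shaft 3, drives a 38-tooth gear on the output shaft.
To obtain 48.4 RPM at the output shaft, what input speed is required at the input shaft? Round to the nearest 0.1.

85.5 RPM

Overall ratio R = 1.9318 × 1.7336 × 0.52778 = 1.7675.
Required input speed = output speed × R = 48.4 × 1.7675 = 85.547 RPM.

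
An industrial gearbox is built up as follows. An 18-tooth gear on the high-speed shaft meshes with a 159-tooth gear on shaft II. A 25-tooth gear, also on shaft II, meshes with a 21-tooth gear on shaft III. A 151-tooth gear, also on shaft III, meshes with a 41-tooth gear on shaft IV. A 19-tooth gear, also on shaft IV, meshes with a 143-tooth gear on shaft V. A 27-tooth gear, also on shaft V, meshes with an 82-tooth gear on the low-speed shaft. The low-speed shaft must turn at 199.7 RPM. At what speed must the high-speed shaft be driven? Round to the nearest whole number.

Overall ratio R = 8.8333 × 0.84 × 0.27152 × 7.5263 × 3.037 = 46.051.
Required input speed = output speed × R = 199.7 × 46.051 = 9196.5 RPM.

9196 RPM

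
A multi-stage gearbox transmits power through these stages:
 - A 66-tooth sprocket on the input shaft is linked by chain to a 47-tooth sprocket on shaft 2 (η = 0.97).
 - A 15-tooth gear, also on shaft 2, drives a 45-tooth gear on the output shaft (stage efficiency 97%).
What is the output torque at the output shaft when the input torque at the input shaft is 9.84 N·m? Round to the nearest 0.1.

19.8 N·m

Chain: ratio = 47/66 = 0.71212; torque at shaft 2 = 9.84 × 0.71212 × 0.97 = 6.7971 N·m.
Gear mesh: ratio = 45/15 = 3; torque at the output shaft = 6.7971 × 3 × 0.97 = 19.779 N·m.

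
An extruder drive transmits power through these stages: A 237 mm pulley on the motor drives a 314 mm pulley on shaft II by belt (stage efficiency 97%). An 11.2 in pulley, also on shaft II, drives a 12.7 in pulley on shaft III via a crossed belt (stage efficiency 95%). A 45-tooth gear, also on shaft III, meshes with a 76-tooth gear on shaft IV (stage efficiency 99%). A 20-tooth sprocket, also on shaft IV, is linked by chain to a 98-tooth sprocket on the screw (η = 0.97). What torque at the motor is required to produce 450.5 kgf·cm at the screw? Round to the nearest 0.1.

40.9 kgf·cm

Overall ratio R = 1.3249 × 1.1339 × 1.6889 × 4.9 = 12.433; overall efficiency η = 0.97 × 0.95 × 0.99 × 0.97 = 0.8849.
Input torque = output torque / (R × η) = 450.5 / (12.433 × 0.8849) = 40.948 kgf·cm.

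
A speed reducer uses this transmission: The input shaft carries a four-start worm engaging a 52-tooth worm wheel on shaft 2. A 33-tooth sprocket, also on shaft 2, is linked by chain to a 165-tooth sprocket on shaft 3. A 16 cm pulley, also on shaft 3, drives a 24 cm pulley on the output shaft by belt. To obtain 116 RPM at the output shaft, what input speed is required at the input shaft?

Overall ratio R = 13 × 5 × 1.5 = 97.5.
Required input speed = output speed × R = 116 × 97.5 = 11310 RPM.

11310 RPM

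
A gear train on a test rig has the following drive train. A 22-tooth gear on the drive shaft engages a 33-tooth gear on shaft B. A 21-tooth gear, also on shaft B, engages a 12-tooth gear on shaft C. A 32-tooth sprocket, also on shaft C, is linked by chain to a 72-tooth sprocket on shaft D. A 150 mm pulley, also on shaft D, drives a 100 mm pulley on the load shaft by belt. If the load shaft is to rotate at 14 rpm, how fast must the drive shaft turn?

18 rpm

Overall ratio R = 1.5 × 0.57143 × 2.25 × 0.66667 = 1.2857.
Required input speed = output speed × R = 14 × 1.2857 = 18 rpm.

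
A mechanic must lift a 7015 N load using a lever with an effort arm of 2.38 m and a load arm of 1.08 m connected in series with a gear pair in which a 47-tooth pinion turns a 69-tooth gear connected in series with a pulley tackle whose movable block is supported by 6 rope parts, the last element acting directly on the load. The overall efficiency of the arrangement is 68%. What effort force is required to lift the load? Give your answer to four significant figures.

531.5 N

Lever MA = effort arm / load arm = 2.38/1.08 = 2.2037.
Gear pair MA = 69/47 = 1.4681.
Block-and-tackle MA = number of supporting rope parts = 6.
Combined ideal MA = 2.2037 × 1.4681 × 6 = 19.411.
Actual MA = 19.411 × 0.68 = 13.2.
Effort = load / actual MA = 7015 / 13.2 = 531.45 N.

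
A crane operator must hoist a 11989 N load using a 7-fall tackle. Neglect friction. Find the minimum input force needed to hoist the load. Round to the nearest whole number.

1713 N

Block-and-tackle MA = number of supporting rope parts = 7.
Effort = load / MA = 11989 / 7 = 1712.7 N.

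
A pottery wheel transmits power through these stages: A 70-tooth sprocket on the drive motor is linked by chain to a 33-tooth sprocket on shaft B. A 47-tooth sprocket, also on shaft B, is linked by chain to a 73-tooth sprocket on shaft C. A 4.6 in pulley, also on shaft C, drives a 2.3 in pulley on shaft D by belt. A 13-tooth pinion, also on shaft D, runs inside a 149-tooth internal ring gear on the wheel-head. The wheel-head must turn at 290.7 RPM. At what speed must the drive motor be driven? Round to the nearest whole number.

1220 RPM

Overall ratio R = 0.47143 × 1.5532 × 0.5 × 11.462 = 4.1962.
Required input speed = output speed × R = 290.7 × 4.1962 = 1219.8 RPM.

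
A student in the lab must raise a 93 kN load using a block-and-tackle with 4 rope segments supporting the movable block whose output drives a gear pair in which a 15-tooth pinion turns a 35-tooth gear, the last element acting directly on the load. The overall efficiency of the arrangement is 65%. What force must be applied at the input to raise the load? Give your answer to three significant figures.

Block-and-tackle MA = number of supporting rope parts = 4.
Gear pair MA = 35/15 = 2.3333.
Combined ideal MA = 4 × 2.3333 = 9.3333.
Actual MA = 9.3333 × 0.65 = 6.0667.
Effort = load / actual MA = 93 / 6.0667 = 15.33 kN.

15.3 kN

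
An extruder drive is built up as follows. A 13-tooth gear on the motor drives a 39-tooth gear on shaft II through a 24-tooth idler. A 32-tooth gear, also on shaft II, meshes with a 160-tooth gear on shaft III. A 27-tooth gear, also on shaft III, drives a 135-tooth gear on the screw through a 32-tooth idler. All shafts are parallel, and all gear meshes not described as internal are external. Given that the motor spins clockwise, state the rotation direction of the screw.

the motor → shaft II: driver → idler → driven is 2 external meshes, 2 reversals → CW.
shaft II → shaft III: external mesh, 1 reversal → CCW.
shaft III → the screw: driver → idler → driven is 2 external meshes, 2 reversals → CCW.
5 reversals in total — an odd number — so the screw turns opposite to the motor.

counterclockwise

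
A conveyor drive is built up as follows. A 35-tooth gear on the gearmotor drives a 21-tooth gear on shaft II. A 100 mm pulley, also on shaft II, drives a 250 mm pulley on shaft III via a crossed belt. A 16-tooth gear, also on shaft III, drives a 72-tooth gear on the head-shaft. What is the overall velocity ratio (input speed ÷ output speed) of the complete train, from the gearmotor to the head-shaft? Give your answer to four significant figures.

Each stage contributes driven/driver: gear mesh 21/35 = 0.6, belt 250/100 = 2.5, gear mesh 72/16 = 4.5.
Overall: 0.6 × 2.5 × 4.5 = 6.75.

6.750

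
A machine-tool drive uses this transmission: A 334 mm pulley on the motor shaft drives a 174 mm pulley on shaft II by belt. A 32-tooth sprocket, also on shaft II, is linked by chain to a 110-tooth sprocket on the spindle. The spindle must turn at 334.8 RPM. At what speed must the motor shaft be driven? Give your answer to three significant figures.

Overall ratio R = 0.52096 × 3.4375 = 1.7908.
Required input speed = output speed × R = 334.8 × 1.7908 = 599.56 RPM.

600 RPM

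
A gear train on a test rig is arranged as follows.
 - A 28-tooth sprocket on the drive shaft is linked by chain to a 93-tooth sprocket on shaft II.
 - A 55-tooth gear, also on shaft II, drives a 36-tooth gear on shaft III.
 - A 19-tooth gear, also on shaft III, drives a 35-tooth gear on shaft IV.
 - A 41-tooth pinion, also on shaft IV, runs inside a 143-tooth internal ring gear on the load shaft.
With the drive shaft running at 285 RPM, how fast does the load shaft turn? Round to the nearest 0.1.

the drive shaft → shaft II (chain, 93/28): 285 ÷ 3.3214 = 85.806 RPM
shaft II → shaft III (gear mesh, 36/55): 85.806 ÷ 0.65455 = 131.09 RPM
shaft III → shaft IV (gear mesh, 35/19): 131.09 ÷ 1.8421 = 71.165 RPM
shaft IV → the load shaft (internal gear, 143/41): 71.165 ÷ 3.4878 = 20.404 RPM

20.4 RPM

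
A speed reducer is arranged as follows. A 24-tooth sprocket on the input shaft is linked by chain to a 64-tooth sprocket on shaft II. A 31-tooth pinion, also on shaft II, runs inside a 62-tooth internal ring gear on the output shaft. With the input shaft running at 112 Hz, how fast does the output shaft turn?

Chain: ratio = 64/24 = 2.6667, so shaft II turns at 112 / 2.6667 = 42 Hz.
Internal gear: ratio = 62/31 = 2, so the output shaft turns at 42 / 2 = 21 Hz.

21 Hz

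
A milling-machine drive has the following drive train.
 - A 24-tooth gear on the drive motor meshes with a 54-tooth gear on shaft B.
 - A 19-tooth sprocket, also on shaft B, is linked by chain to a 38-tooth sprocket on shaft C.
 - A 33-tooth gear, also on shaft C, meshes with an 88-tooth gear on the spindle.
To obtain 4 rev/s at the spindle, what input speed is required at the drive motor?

48 rev/s

Overall ratio R = 2.25 × 2 × 2.6667 = 12.
Required input speed = output speed × R = 4 × 12 = 48 rev/s.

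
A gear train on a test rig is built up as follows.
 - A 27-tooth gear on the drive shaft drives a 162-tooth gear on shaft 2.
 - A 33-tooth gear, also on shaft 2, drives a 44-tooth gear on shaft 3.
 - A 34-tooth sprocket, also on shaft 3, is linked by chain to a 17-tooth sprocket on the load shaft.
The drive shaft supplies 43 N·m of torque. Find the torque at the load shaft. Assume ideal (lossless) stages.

172 N·m

Gear mesh: ratio = 162/27 = 6; torque at shaft 2 = 43 × 6 = 258 N·m.
Gear mesh: ratio = 44/33 = 1.3333; torque at shaft 3 = 258 × 1.3333 = 344 N·m.
Chain: ratio = 17/34 = 0.5; torque at the load shaft = 344 × 0.5 = 172 N·m.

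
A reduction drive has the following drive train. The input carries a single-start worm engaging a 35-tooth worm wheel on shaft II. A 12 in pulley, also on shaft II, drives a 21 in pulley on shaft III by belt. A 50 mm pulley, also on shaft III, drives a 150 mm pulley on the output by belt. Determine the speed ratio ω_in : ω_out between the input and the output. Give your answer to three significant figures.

184

Each stage contributes driven/driver: worm 35/1 = 35, belt 21/12 = 1.75, belt 150/50 = 3.
Overall: 35 × 1.75 × 3 = 183.75.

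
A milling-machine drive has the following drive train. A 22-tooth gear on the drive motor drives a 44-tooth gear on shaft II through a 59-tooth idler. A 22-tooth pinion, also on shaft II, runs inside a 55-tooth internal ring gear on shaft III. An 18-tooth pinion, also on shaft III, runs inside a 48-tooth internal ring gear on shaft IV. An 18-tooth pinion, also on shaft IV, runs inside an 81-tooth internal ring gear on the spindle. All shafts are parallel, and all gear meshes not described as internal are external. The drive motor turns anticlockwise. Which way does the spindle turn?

anticlockwise

the drive motor → shaft II: driver → idler → driven is 2 external meshes, 2 reversals → CCW.
shaft II → shaft III: internal mesh, same direction → CCW.
shaft III → shaft IV: internal mesh, same direction → CCW.
shaft IV → the spindle: internal mesh, same direction → CCW.
2 reversals in total — an even number — so the spindle turns the same way as the drive motor.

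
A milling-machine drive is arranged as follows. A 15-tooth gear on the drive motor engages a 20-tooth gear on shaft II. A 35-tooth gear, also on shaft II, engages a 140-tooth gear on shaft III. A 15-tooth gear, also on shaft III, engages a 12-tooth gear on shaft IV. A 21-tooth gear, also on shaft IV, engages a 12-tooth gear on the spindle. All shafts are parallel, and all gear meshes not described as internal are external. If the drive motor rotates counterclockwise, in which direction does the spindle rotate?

counterclockwise

the drive motor → shaft II: external mesh, 1 reversal → CW.
shaft II → shaft III: external mesh, 1 reversal → CCW.
shaft III → shaft IV: external mesh, 1 reversal → CW.
shaft IV → the spindle: external mesh, 1 reversal → CCW.
4 reversals in total — an even number — so the spindle turns the same way as the drive motor.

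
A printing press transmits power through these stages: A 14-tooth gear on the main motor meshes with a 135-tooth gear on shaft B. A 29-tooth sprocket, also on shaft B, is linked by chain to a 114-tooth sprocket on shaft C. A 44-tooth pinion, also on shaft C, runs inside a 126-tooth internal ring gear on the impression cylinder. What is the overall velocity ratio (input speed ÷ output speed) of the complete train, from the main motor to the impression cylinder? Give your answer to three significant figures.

109

Each stage contributes driven/driver: gear mesh 135/14 = 9.6429, chain 114/29 = 3.931, internal gear 126/44 = 2.8636.
Overall: 9.6429 × 3.931 × 2.8636 = 108.55.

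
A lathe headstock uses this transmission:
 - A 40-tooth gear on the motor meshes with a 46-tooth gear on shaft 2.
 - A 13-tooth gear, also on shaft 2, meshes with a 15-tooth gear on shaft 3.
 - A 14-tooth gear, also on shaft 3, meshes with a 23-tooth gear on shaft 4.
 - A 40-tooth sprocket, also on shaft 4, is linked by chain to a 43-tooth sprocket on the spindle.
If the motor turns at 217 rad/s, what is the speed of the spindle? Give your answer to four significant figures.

the motor → shaft 2 (gear mesh, 46/40): 217 ÷ 1.15 = 188.7 rad/s
shaft 2 → shaft 3 (gear mesh, 15/13): 188.7 ÷ 1.1538 = 163.54 rad/s
shaft 3 → shaft 4 (gear mesh, 23/14): 163.54 ÷ 1.6429 = 99.544 rad/s
shaft 4 → the spindle (chain, 43/40): 99.544 ÷ 1.075 = 92.599 rad/s

92.60 rad/s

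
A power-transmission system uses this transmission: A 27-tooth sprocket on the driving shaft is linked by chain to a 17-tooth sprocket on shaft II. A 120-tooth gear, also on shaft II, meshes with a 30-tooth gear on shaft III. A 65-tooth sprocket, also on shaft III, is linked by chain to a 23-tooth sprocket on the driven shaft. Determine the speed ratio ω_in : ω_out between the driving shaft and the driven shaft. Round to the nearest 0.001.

0.056

Each stage contributes driven/driver: chain 17/27 = 0.62963, gear mesh 30/120 = 0.25, chain 23/65 = 0.35385.
Overall: 0.62963 × 0.25 × 0.35385 = 0.055698.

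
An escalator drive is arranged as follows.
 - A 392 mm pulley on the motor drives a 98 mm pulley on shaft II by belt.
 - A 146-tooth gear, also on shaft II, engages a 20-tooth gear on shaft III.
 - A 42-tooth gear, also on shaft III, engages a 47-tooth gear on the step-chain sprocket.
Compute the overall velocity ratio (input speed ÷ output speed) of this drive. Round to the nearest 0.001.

0.038

Each stage contributes driven/driver: belt 98/392 = 0.25, gear mesh 20/146 = 0.13699, gear mesh 47/42 = 1.119.
Overall: 0.25 × 0.13699 × 1.119 = 0.038324.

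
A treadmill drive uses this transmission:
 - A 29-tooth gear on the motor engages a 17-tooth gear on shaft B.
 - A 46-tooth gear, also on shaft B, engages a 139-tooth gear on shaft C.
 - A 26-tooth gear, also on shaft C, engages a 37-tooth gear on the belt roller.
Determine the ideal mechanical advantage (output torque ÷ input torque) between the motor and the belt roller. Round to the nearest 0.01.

Each stage contributes driven/driver: gear mesh 17/29 = 0.58621, gear mesh 139/46 = 3.0217, gear mesh 37/26 = 1.4231.
Overall: 0.58621 × 3.0217 × 1.4231 = 2.5208.

2.52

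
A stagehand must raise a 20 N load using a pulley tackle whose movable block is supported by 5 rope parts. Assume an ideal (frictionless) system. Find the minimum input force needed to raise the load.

Block-and-tackle MA = number of supporting rope parts = 5.
Effort = load / MA = 20 / 5 = 4 N.

4 N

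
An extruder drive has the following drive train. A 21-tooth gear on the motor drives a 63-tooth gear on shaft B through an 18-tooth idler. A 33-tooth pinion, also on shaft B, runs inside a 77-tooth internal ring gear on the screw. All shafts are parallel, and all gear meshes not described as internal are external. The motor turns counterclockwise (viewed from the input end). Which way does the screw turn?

the motor → shaft B: driver → idler → driven is 2 external meshes, 2 reversals → CCW.
shaft B → the screw: internal mesh, same direction → CCW.
2 reversals in total — an even number — so the screw turns the same way as the motor.

counterclockwise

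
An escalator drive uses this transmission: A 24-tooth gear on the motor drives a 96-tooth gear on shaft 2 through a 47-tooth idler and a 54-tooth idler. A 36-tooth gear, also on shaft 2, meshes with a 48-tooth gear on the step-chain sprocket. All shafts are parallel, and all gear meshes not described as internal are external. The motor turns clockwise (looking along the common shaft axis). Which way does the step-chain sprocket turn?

the motor → shaft 2: driver → idler → idler → driven is 3 external meshes, 3 reversals → CCW.
shaft 2 → the step-chain sprocket: external mesh, 1 reversal → CW.
4 reversals in total — an even number — so the step-chain sprocket turns the same way as the motor.

clockwise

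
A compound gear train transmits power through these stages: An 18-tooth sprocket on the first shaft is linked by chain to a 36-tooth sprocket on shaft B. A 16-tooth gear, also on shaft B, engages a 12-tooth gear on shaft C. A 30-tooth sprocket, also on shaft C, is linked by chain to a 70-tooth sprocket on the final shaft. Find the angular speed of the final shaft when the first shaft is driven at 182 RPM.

Chain: ratio = 36/18 = 2, so shaft B turns at 182 / 2 = 91 RPM.
Gear mesh: ratio = 12/16 = 0.75, so shaft C turns at 91 / 0.75 = 121.33 RPM.
Chain: ratio = 70/30 = 2.3333, so the final shaft turns at 121.33 / 2.3333 = 52 RPM.

52 RPM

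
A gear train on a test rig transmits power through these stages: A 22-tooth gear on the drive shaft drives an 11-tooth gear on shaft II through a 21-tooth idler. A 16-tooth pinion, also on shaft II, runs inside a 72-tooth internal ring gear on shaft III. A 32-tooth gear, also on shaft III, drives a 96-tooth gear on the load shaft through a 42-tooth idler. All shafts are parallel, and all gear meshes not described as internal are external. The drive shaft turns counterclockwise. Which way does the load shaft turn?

the drive shaft → shaft II: driver → idler → driven is 2 external meshes, 2 reversals → CCW.
shaft II → shaft III: internal mesh, same direction → CCW.
shaft III → the load shaft: driver → idler → driven is 2 external meshes, 2 reversals → CCW.
4 reversals in total — an even number — so the load shaft turns the same way as the drive shaft.

counterclockwise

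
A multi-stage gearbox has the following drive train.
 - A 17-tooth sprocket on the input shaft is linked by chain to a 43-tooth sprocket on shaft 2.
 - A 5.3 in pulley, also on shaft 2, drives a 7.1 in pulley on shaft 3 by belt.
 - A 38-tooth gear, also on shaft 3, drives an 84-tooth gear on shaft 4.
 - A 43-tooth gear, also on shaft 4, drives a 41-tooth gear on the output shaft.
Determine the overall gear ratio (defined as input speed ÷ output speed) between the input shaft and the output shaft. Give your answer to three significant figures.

7.14

Each stage contributes driven/driver: chain 43/17 = 2.5294, belt 7.1/5.3 = 1.3396, gear mesh 84/38 = 2.2105, gear mesh 41/43 = 0.95349.
Overall: 2.5294 × 1.3396 × 2.2105 × 0.95349 = 7.1419.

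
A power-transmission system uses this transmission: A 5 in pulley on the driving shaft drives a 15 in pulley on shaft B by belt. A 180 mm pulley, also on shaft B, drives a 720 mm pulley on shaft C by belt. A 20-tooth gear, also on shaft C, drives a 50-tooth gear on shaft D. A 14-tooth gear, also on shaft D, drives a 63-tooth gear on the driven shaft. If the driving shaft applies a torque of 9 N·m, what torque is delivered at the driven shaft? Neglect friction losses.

After the belt (15/5): 9 × 3 = 27 N·m
After the belt (720/180): 27 × 4 = 108 N·m
After the gear mesh (50/20): 108 × 2.5 = 270 N·m
After the gear mesh (63/14): 270 × 4.5 = 1215 N·m

1215 N·m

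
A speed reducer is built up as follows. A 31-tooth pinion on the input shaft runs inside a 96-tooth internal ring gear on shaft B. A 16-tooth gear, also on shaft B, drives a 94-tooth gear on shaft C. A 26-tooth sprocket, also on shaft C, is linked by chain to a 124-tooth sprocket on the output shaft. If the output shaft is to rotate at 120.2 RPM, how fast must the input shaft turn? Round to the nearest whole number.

10430 RPM

Overall ratio R = 3.0968 × 5.875 × 4.7692 = 86.769.
Required input speed = output speed × R = 120.2 × 86.769 = 10430 RPM.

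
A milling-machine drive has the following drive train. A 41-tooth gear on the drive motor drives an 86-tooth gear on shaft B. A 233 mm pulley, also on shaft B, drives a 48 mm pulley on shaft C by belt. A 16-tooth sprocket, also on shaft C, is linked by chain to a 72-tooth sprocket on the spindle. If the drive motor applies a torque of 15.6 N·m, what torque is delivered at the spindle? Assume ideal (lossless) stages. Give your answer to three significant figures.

30.3 N·m

gear mesh 86/41 = 2.0976 → τ = 15.6·2.0976 = 32.722 N·m
belt 48/233 = 0.20601 → τ = 32.722·0.20601 = 6.741 N·m
chain 72/16 = 4.5 → τ = 6.741·4.5 = 30.335 N·m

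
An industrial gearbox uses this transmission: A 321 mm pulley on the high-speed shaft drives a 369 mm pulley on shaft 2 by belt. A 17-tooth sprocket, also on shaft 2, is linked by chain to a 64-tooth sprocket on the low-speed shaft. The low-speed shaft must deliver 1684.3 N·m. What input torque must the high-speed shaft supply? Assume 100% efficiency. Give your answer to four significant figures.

Overall ratio R = 1.1495 × 3.7647 = 4.3277.
Input torque = output torque / R = 1684.3 / 4.3277 = 389.19 N·m.

389.2 N·m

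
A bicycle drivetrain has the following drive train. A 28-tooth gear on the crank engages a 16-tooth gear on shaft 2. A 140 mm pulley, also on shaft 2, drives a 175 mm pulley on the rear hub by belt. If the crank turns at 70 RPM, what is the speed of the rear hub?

gear mesh 16/28 = 0.57143 → 70/0.57143 = 122.5 RPM
belt 175/140 = 1.25 → 122.5/1.25 = 98 RPM

98 RPM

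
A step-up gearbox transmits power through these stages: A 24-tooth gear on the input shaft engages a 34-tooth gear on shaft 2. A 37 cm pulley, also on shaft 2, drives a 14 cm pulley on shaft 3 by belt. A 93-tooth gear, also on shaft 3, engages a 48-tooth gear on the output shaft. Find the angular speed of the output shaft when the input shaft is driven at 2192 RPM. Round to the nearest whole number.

7923 RPM

the input shaft → shaft 2 (gear mesh, 34/24): 2192 ÷ 1.4167 = 1547.3 RPM
shaft 2 → shaft 3 (belt, 14/37): 1547.3 ÷ 0.37838 = 4089.3 RPM
shaft 3 → the output shaft (gear mesh, 48/93): 4089.3 ÷ 0.51613 = 7923 RPM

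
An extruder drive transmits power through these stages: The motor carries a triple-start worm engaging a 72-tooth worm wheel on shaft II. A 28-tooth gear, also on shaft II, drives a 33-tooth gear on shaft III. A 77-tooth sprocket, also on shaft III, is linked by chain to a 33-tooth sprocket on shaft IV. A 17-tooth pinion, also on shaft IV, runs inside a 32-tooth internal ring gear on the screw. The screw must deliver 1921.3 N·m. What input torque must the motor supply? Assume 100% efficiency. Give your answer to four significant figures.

Overall ratio R = 24 × 1.1786 × 0.42857 × 1.8824 = 22.819.
Input torque = output torque / R = 1921.3 / 22.819 = 84.198 N·m.

84.20 N·m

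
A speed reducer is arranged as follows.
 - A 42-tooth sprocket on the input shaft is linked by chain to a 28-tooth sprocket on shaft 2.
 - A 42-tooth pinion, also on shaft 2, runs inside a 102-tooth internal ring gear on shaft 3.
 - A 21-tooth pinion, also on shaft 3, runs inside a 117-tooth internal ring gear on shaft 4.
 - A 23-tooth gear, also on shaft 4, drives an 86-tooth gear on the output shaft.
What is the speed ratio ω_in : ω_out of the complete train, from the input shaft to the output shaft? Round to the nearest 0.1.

Each stage contributes driven/driver: chain 28/42 = 0.66667, internal gear 102/42 = 2.4286, internal gear 117/21 = 5.5714, gear mesh 86/23 = 3.7391.
Overall: 0.66667 × 2.4286 × 5.5714 × 3.7391 = 33.728.

33.7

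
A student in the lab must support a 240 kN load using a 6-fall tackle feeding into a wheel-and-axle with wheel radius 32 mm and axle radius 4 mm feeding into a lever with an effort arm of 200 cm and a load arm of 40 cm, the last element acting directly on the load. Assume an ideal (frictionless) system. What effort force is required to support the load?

1 kN

Block-and-tackle MA = number of supporting rope parts = 6.
Wheel-and-axle MA = R/r = 32/4 = 8.
Lever MA = effort arm / load arm = 200/40 = 5.
Combined ideal MA = 6 × 8 × 5 = 240.
Effort = load / MA = 240 / 240 = 1 kN.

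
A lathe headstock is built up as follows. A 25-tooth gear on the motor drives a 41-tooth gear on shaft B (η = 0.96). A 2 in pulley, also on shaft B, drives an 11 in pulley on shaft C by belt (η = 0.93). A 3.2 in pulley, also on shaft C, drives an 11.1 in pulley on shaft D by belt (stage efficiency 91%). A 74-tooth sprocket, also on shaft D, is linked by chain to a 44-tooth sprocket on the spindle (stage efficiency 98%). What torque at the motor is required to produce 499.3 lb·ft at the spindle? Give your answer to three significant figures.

Overall ratio R = 1.64 × 5.5 × 3.4687 × 0.59459 = 18.604; overall efficiency η = 0.96 × 0.93 × 0.91 × 0.98 = 0.7962.
Input torque = output torque / (R × η) = 499.3 / (18.604 × 0.7962) = 33.708 lb·ft.

33.7 lb·ft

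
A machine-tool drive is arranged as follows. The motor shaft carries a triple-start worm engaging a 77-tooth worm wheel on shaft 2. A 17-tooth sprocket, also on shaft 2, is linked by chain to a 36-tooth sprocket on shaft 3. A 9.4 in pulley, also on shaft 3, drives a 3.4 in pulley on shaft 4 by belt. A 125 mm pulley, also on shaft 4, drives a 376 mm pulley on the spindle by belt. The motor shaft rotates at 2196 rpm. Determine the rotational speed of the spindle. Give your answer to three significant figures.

37.1 rpm

Worm: ratio = 77/3 = 25.667, so shaft 2 turns at 2196 / 25.667 = 85.558 rpm.
Chain: ratio = 36/17 = 2.1176, so shaft 3 turns at 85.558 / 2.1176 = 40.403 rpm.
Belt: ratio = 3.4/9.4 = 0.3617, so shaft 4 turns at 40.403 / 0.3617 = 111.7 rpm.
Belt: ratio = 376/125 = 3.008, so the spindle turns at 111.7 / 3.008 = 37.135 rpm.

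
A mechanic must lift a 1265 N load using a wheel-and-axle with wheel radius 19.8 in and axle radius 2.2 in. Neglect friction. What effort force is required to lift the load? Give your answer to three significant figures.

141 N

Wheel-and-axle MA = R/r = 19.8/2.2 = 9.
Effort = load / MA = 1265 / 9 = 140.56 N.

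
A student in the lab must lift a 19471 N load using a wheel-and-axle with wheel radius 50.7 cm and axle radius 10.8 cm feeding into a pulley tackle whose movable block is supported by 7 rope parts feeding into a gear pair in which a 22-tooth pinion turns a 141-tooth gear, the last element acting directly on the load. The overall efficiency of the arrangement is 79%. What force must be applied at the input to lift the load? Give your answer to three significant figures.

117 N

Wheel-and-axle MA = R/r = 50.7/10.8 = 4.6944.
Block-and-tackle MA = number of supporting rope parts = 7.
Gear pair MA = 141/22 = 6.4091.
Combined ideal MA = 4.6944 × 7 × 6.4091 = 210.61.
Actual MA = 210.61 × 0.79 = 166.38.
Effort = load / actual MA = 19471 / 166.38 = 117.03 N.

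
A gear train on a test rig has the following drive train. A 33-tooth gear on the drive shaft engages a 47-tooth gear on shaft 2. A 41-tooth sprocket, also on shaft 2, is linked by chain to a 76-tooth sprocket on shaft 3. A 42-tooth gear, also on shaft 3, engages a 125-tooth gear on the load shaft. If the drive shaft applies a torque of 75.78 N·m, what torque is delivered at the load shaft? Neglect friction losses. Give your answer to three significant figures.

595 N·m

Gear mesh: ratio = 47/33 = 1.4242; torque at shaft 2 = 75.78 × 1.4242 = 107.93 N·m.
Chain: ratio = 76/41 = 1.8537; torque at shaft 3 = 107.93 × 1.8537 = 200.06 N·m.
Gear mesh: ratio = 125/42 = 2.9762; torque at the load shaft = 200.06 × 2.9762 = 595.43 N·m.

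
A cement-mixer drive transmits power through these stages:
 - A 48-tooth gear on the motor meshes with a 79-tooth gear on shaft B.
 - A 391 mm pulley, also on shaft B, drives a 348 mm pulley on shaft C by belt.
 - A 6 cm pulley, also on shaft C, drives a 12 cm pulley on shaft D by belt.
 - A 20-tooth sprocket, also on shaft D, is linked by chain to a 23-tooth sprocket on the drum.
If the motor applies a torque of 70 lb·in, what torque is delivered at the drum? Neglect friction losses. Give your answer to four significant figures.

235.8 lb·in

After the gear mesh (79/48): 70 × 1.6458 = 115.21 lb·in
After the belt (348/391): 115.21 × 0.89003 = 102.54 lb·in
After the belt (12/6): 102.54 × 2 = 205.08 lb·in
After the chain (23/20): 205.08 × 1.15 = 235.84 lb·in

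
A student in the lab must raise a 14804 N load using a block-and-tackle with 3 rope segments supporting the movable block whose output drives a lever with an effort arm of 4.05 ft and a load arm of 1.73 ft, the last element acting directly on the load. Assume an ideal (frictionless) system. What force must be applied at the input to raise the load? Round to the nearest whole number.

Block-and-tackle MA = number of supporting rope parts = 3.
Lever MA = effort arm / load arm = 4.05/1.73 = 2.341.
Combined ideal MA = 3 × 2.341 = 7.0231.
Effort = load / MA = 14804 / 7.0231 = 2107.9 N.

2108 N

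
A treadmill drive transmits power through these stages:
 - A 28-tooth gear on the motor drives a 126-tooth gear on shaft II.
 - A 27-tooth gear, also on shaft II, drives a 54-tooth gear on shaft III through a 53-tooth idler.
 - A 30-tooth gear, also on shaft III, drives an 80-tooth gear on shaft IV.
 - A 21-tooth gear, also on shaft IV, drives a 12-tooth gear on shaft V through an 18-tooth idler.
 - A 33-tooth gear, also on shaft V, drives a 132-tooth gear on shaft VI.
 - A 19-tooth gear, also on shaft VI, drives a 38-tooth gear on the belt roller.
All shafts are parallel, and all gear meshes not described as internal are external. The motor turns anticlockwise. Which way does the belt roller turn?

anticlockwise

the motor → shaft II: external mesh, 1 reversal → CW.
shaft II → shaft III: driver → idler → driven is 2 external meshes, 2 reversals → CW.
shaft III → shaft IV: external mesh, 1 reversal → CCW.
shaft IV → shaft V: driver → idler → driven is 2 external meshes, 2 reversals → CCW.
shaft V → shaft VI: external mesh, 1 reversal → CW.
shaft VI → the belt roller: external mesh, 1 reversal → CCW.
8 reversals in total — an even number — so the belt roller turns the same way as the motor.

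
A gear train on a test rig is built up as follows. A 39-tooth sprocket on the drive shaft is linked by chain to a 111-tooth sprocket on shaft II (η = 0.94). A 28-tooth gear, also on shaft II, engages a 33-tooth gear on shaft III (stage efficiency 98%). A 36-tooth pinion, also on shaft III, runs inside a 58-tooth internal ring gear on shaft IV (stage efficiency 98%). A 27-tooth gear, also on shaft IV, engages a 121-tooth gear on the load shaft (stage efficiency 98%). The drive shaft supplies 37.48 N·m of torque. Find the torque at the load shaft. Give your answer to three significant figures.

803 N·m

Chain: ratio = 111/39 = 2.8462; torque at shaft II = 37.48 × 2.8462 × 0.94 = 100.27 N·m.
Gear mesh: ratio = 33/28 = 1.1786; torque at shaft III = 100.27 × 1.1786 × 0.98 = 115.82 N·m.
Internal gear: ratio = 58/36 = 1.6111; torque at shaft IV = 115.82 × 1.6111 × 0.98 = 182.86 N·m.
Gear mesh: ratio = 121/27 = 4.4815; torque at the load shaft = 182.86 × 4.4815 × 0.98 = 803.1 N·m.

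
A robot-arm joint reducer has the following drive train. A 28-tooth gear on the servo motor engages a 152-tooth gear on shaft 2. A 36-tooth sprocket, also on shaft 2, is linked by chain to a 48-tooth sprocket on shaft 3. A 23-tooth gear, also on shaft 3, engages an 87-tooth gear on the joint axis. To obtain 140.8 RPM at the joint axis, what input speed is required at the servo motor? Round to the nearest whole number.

Overall ratio R = 5.4286 × 1.3333 × 3.7826 = 27.379.
Required input speed = output speed × R = 140.8 × 27.379 = 3854.9 RPM.

3855 RPM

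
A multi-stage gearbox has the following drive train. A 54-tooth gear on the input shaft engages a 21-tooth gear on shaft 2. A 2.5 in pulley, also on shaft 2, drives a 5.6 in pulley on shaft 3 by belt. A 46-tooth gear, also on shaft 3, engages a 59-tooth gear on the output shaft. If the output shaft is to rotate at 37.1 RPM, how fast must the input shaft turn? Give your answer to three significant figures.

Overall ratio R = 0.38889 × 2.24 × 1.2826 = 1.1173.
Required input speed = output speed × R = 37.1 × 1.1173 = 41.452 RPM.

41.5 RPM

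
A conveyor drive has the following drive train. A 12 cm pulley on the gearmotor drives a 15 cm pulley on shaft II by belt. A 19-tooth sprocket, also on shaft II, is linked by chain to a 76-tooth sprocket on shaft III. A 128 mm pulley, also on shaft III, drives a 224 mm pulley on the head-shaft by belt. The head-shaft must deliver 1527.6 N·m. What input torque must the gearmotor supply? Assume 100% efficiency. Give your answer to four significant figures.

174.6 N·m

Overall ratio R = 1.25 × 4 × 1.75 = 8.75.
Input torque = output torque / R = 1527.6 / 8.75 = 174.58 N·m.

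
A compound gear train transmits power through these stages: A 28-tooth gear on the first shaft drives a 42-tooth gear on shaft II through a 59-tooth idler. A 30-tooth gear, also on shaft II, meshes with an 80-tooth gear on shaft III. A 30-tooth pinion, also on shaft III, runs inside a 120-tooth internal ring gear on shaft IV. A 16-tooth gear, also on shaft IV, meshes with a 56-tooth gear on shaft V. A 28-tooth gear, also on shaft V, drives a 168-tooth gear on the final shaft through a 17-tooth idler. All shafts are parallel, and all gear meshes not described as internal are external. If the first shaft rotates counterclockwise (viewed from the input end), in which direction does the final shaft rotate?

the first shaft → shaft II: driver → idler → driven is 2 external meshes, 2 reversals → CCW.
shaft II → shaft III: external mesh, 1 reversal → CW.
shaft III → shaft IV: internal mesh, same direction → CW.
shaft IV → shaft V: external mesh, 1 reversal → CCW.
shaft V → the final shaft: driver → idler → driven is 2 external meshes, 2 reversals → CCW.
6 reversals in total — an even number — so the final shaft turns the same way as the first shaft.

counterclockwise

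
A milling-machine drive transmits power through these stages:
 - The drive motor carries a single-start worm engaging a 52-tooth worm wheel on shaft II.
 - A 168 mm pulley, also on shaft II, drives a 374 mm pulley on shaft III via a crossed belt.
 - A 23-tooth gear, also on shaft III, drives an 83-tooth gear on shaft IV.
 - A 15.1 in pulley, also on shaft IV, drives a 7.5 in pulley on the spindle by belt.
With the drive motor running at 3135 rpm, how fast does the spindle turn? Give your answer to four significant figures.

worm 52/1 = 52 → 3135/52 = 60.288 rpm
belt 374/168 = 2.2262 → 60.288/2.2262 = 27.081 rpm
gear mesh 83/23 = 3.6087 → 27.081/3.6087 = 7.5045 rpm
belt 7.5/15.1 = 0.49669 → 7.5045/0.49669 = 15.109 rpm

15.11 rpm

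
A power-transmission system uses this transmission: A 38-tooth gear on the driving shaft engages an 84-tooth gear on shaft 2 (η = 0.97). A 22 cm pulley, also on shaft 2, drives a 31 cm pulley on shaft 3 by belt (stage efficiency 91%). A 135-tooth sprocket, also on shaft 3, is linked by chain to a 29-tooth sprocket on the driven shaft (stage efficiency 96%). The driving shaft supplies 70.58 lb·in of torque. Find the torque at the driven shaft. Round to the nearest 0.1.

40.0 lb·in

After the gear mesh (84/38): 70.58 × 2.2105 × 0.97 = 151.34 lb·in
After the belt (31/22): 151.34 × 1.4091 × 0.91 = 194.06 lb·in
After the chain (29/135): 194.06 × 0.21481 × 0.96 = 40.019 lb·in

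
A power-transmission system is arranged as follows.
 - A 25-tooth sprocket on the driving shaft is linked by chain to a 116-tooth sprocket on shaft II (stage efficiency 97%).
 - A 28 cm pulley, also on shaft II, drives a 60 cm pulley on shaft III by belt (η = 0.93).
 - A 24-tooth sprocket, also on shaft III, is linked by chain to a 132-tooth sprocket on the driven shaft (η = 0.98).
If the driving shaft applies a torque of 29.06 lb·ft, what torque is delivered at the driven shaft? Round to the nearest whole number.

chain 116/25 = 4.64 → τ = 29.06·4.64·0.97 = 130.79 lb·ft
belt 60/28 = 2.1429 → τ = 130.79·2.1429·0.93 = 260.65 lb·ft
chain 132/24 = 5.5 → τ = 260.65·5.5·0.98 = 1404.9 lb·ft

1405 lb·ft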